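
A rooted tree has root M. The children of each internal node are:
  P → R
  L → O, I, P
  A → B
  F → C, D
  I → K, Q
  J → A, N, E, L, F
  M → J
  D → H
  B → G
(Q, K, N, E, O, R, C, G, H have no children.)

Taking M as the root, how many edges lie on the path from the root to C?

3

Path from M to C: M → J → F → C, which has 3 edges.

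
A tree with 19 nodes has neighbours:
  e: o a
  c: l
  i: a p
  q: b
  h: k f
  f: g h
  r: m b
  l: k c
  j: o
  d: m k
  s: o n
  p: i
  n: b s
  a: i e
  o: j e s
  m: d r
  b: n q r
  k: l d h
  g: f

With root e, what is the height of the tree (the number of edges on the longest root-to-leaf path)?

The longest root-to-leaf path is e → o → s → n → b → r → m → d → k → h → f → g (11 edges).

11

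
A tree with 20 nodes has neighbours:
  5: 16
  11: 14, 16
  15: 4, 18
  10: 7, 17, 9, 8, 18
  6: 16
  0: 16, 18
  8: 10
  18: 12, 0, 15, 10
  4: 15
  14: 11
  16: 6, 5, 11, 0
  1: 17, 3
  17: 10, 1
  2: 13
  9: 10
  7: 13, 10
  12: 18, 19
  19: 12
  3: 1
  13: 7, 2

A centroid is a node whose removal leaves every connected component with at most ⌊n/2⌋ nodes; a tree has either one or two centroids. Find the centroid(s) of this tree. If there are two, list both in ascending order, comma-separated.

If 18 is removed the pieces have sizes 9, 6, 2, 2, all ≤ ⌊20/2⌋ = 10.
No neighbour of 18 does as well, so 18 is the unique centroid.

18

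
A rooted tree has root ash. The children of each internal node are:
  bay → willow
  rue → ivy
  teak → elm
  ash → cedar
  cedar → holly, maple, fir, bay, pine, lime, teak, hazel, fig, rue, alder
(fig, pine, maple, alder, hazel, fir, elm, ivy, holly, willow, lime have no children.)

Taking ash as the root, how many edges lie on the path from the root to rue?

2

ash–cedar–rue — 2 edges.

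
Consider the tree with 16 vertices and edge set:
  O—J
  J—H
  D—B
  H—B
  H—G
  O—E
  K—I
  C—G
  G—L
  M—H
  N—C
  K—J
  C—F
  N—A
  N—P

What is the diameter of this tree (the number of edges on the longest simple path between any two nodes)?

7

A longest path is A-N-C-G-H-J-O-E, with 7 edges.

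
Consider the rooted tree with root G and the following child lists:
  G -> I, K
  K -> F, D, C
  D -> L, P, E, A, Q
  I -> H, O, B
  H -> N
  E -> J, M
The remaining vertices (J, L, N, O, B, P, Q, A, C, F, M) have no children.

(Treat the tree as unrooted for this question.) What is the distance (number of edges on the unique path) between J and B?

The path is J–E–D–K–G–I–B, which has 6 edges.

6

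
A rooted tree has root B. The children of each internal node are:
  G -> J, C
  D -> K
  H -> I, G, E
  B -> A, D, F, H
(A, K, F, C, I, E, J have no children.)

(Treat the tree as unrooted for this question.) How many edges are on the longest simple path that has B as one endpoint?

A farthest node from B is C (J also at distance 3).
The path B-H-G-C has 3 edges.

3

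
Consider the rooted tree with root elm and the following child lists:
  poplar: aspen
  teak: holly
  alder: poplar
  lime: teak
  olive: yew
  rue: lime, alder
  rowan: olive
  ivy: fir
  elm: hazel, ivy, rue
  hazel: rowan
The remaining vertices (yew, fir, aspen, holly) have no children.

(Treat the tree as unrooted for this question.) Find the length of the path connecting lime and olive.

lime – rue – elm – hazel – rowan – olive: 5 edges.

5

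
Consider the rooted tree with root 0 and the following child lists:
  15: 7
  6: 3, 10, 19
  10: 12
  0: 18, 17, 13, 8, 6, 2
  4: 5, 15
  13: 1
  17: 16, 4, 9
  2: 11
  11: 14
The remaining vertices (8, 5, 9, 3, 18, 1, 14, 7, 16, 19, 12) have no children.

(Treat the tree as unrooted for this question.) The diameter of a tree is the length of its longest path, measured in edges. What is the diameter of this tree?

7

A longest path is 7-15-4-17-0-6-10-12, with 7 edges.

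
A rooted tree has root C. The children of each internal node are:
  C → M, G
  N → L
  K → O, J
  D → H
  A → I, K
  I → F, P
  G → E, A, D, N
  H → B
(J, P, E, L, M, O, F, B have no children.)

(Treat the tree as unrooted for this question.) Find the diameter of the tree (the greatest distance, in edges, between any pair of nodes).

6

Starting from O, a farthest node is B at distance 6.
One longest path: O-K-A-G-D-H-B.
So the diameter is 6.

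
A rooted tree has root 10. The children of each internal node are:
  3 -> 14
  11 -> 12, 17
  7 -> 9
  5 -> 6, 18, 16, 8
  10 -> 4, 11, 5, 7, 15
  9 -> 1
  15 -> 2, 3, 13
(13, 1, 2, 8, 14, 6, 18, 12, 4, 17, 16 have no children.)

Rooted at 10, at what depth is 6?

Path from 10 to 6: 10–5–6, which has 2 edges.

2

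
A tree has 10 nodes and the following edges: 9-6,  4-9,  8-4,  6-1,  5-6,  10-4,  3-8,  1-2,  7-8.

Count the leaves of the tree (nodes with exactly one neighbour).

Exactly 5 nodes have a single neighbour: 2, 3, 5, 7, 10.

5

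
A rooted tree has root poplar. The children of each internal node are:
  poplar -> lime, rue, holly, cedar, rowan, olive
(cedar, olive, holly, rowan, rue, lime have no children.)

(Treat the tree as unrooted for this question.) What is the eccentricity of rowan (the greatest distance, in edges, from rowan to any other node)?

2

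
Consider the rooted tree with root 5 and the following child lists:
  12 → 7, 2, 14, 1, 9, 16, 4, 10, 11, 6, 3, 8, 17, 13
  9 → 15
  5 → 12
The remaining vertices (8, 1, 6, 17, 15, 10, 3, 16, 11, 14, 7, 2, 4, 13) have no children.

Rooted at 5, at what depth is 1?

Path from 5 to 1: 5 – 12 – 1, which has 2 edges.

2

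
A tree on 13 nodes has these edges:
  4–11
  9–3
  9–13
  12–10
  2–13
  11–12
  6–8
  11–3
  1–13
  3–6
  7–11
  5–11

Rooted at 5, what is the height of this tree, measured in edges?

5

A deepest node is 2, reached by 5–11–3–9–13–2.
That path has 5 edges, so the height is 5.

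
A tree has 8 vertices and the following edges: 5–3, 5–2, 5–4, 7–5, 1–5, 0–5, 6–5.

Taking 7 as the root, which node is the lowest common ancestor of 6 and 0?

5

Path 6→root: 6 5 7; path 0→root: 0 5 7.
First common node: 5.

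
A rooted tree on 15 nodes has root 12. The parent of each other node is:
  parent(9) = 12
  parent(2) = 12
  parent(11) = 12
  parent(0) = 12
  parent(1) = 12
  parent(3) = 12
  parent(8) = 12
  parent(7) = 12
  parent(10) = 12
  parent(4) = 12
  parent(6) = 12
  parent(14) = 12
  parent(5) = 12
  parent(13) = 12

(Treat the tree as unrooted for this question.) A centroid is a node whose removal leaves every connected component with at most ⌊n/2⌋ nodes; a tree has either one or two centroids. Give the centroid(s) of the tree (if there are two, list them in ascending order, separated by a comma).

Delete 12: the remaining components have sizes 1, 1, 1, 1, 1, 1, 1, 1, 1, 1, 1, 1, 1, 1. Max 1 ≤ 7, so 12 is a centroid.
Every other node leaves some component of size > 7, so the centroid is unique.

12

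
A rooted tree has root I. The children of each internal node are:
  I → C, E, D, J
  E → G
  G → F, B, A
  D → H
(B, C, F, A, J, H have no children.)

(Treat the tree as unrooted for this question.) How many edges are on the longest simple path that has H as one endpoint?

5

Distances from H peak at 5, attained at B (A, F also at distance 5).
H–D–I–E–G–B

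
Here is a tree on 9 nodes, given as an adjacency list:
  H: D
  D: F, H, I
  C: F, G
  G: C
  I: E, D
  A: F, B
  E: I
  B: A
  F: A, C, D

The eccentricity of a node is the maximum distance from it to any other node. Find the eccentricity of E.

5

The node farthest from E is B (G also at distance 5), via E – I – D – F – A – B — 5 edges.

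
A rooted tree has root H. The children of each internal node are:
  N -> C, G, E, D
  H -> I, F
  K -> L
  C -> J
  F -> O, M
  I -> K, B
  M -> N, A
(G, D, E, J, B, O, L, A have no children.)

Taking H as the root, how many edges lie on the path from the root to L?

3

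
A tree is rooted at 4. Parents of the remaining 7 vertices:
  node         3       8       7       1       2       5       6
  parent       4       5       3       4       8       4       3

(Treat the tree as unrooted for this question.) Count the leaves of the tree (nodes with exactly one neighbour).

4

The leaves are 1, 2, 6, 7.
That is 4 leaves.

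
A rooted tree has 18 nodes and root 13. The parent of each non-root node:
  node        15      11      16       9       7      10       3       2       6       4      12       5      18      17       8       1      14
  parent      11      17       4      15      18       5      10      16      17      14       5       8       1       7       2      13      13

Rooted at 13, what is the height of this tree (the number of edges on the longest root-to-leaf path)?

The longest root-to-leaf path is 13 – 14 – 4 – 16 – 2 – 8 – 5 – 10 – 3 (8 edges).

8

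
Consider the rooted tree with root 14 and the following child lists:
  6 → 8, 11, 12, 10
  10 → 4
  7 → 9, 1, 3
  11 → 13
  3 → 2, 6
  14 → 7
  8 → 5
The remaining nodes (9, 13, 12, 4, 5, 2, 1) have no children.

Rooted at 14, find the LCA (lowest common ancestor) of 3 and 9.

7

Ancestors of 3 (toward the root): 3, 7, 14.
Ancestors of 9: 9, 7, 14.
The deepest node appearing in both lists is 7.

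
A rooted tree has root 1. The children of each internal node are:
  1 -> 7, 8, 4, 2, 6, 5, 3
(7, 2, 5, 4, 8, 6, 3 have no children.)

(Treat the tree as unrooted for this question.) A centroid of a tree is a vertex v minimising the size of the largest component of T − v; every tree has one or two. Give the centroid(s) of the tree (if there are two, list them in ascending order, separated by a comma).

1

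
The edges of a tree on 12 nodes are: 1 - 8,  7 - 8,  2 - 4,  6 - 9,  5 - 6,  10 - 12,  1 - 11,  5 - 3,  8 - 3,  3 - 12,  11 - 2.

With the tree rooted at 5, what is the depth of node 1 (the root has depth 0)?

Path from 5 to 1: 5 → 3 → 8 → 1, which has 3 edges.

3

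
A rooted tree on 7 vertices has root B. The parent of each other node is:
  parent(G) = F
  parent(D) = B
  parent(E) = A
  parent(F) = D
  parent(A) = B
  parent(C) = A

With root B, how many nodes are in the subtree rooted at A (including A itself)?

3

Descendants of A (including itself): A, E, C. That's 3.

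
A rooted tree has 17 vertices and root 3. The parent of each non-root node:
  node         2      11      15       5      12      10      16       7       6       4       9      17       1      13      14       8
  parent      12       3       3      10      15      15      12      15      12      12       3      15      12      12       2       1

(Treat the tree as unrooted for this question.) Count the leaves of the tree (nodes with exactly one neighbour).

The leaves are 4, 5, 6, 7, 8, 9, 11, 13, 14, 16, 17.
That is 11 leaves.

11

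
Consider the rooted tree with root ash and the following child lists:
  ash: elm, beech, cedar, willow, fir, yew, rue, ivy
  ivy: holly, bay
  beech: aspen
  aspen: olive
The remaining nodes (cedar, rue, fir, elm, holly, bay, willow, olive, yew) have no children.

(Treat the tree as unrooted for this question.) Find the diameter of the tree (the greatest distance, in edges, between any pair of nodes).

Starting from olive, a farthest node is bay at distance 5.
One longest path: olive-aspen-beech-ash-ivy-bay.
So the diameter is 5.

5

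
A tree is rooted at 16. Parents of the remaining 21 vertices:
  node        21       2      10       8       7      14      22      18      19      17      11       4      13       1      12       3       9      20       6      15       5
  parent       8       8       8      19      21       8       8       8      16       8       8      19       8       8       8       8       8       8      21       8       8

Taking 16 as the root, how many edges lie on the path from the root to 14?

3

Path from 16 to 14: 16 – 19 – 8 – 14, which has 3 edges.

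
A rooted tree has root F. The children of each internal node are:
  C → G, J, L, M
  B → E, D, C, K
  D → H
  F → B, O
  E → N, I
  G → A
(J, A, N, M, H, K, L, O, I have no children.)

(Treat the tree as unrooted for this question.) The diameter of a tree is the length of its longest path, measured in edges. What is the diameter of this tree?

Starting from A, a farthest node is I at distance 5.
One longest path: A-G-C-B-E-I.
So the diameter is 5.

5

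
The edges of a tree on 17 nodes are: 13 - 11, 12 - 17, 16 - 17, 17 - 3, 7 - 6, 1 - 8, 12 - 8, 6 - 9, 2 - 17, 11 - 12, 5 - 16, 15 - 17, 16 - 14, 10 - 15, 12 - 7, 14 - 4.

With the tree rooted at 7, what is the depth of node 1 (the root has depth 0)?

Climbing from 1 to the root: 1 → 8 → 12 → 7. That's 3 steps.

3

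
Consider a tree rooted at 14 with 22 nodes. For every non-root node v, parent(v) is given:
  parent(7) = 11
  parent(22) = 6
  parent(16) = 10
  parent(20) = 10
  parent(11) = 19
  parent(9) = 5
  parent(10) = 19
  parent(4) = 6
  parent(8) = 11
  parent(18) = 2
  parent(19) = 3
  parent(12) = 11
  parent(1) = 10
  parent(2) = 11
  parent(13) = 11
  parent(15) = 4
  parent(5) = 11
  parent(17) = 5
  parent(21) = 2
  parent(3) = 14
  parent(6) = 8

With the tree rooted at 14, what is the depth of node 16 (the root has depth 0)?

4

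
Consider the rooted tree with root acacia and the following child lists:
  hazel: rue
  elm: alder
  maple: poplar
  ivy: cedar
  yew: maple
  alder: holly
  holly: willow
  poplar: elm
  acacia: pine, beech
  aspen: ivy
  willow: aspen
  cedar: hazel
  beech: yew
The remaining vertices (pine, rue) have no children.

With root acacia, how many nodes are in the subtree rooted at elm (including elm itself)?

The subtree rooted at elm contains: elm, alder, holly, willow, aspen, ivy, cedar, hazel, rue — 9 nodes.

9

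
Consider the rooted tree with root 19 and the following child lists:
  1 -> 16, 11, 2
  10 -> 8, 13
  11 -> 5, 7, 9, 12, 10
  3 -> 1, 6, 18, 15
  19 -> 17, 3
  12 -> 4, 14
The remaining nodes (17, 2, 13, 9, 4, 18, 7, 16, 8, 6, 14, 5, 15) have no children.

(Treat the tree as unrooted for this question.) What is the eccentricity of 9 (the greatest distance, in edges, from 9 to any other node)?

5

Distances from 9 peak at 5, attained at 17.
9-11-1-3-19-17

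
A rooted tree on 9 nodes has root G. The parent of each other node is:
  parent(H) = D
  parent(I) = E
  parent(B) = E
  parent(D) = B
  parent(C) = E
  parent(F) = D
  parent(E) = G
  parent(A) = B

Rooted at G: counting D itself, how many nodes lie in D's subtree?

3

Descendants of D (including itself): D, F, H. That's 3.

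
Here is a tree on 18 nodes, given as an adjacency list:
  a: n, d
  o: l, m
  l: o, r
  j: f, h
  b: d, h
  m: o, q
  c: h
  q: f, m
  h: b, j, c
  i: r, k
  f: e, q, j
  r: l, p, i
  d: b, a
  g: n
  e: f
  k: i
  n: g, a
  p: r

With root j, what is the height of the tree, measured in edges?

k sits deepest: j – f – q – m – o – l – r – i – k — 8 edges from the root.

8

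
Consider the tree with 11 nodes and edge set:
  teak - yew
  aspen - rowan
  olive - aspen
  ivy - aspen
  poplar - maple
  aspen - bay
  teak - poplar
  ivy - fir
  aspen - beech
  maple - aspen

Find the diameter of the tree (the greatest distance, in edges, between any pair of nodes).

6

BFS from yew reaches fir last, at distance 6; BFS from fir confirms no node is farther.
Path: yew - teak - poplar - maple - aspen - ivy - fir.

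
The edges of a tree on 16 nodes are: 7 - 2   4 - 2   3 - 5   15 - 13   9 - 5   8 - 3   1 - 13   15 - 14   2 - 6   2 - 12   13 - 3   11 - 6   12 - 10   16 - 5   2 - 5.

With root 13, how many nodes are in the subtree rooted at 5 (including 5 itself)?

Descendants of 5 (including itself): 5, 2, 9, 16, 4, 12, 6, 7, 10, 11. That's 10.

10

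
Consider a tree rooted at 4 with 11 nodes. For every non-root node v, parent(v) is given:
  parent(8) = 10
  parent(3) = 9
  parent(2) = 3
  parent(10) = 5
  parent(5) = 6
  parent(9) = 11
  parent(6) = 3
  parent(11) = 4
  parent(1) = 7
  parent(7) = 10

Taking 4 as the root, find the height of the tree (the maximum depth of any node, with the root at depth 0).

A deepest node is 1, reached by 4 → 11 → 9 → 3 → 6 → 5 → 10 → 7 → 1.
That path has 8 edges, so the height is 8.

8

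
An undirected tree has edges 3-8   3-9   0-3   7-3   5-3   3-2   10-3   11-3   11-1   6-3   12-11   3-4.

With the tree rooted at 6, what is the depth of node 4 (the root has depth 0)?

Climbing from 4 to the root: 4 → 3 → 6. That's 2 steps.

2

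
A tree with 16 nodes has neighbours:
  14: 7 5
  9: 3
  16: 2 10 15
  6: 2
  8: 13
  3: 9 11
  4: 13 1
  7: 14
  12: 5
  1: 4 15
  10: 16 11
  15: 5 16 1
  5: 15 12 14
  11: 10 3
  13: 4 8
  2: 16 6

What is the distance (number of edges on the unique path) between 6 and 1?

Walking from 6: 6 - 2 - 16 - 15 - 1. Length 4.

4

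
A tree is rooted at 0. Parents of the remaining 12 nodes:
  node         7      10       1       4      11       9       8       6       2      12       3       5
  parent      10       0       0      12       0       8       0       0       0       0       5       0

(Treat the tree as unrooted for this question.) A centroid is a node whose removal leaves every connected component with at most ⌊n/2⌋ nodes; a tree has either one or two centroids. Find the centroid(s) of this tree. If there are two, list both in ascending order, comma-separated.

Delete 0: the remaining components have sizes 2, 2, 2, 2, 1, 1, 1, 1. Max 2 ≤ 6, so 0 is a centroid.
Every other node leaves some component of size > 6, so the centroid is unique.

0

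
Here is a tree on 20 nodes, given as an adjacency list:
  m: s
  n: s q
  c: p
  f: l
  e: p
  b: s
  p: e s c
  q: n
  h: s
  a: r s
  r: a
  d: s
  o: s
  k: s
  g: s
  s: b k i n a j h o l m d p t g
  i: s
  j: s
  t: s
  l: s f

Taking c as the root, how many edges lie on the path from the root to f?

Climbing from f to the root: f → l → s → p → c. That's 4 steps.

4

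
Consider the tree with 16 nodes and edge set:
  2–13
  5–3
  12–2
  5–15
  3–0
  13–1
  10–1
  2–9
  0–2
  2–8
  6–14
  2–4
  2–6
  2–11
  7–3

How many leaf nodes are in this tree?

9

Degree-1 nodes: 4, 7, 8, 9, 10, 11, 12, 14, 15 — 9 of them.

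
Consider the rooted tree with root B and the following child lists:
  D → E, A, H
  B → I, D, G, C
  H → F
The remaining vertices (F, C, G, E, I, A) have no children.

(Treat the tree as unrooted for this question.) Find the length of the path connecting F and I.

F - H - D - B - I: 4 edges.

4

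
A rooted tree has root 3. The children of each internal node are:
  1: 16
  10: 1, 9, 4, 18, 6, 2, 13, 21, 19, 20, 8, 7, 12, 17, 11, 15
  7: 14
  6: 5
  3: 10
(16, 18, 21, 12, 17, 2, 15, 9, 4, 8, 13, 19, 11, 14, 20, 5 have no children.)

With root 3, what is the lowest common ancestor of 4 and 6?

Ancestors of 4 (toward the root): 4, 10, 3.
Ancestors of 6: 6, 10, 3.
The deepest node appearing in both lists is 10.

10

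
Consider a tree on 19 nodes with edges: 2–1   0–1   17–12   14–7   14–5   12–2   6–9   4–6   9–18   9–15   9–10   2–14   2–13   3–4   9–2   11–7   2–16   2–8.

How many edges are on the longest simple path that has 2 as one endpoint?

4

The node farthest from 2 is 3, via 2 – 9 – 6 – 4 – 3 — 4 edges.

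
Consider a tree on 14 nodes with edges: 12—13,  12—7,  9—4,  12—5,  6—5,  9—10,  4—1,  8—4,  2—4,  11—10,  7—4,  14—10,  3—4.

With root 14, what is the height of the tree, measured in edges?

7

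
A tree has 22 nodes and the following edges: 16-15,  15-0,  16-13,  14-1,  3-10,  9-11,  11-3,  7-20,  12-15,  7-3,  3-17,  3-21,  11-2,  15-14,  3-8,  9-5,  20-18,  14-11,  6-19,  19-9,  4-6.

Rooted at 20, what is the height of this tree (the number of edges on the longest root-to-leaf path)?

4 sits deepest: 20–7–3–11–9–19–6–4 — 7 edges from the root.

7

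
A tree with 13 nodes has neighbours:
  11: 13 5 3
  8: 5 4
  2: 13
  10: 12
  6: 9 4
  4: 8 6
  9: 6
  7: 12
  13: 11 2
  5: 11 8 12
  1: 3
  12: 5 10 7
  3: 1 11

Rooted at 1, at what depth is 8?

4

1–3–11–5–8 — 4 edges.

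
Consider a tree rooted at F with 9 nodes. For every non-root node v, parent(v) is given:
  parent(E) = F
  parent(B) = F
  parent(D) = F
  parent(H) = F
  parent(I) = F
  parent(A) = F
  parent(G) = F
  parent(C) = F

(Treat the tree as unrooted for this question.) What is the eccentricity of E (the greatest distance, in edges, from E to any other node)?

Distances from E peak at 2, attained at G (H, A, B, I, C, D also at distance 2).
E-F-G

2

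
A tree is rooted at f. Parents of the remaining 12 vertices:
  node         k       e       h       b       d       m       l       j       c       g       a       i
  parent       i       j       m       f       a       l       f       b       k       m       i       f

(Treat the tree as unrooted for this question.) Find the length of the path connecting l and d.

Walking from l: l – f – i – a – d. Length 4.

4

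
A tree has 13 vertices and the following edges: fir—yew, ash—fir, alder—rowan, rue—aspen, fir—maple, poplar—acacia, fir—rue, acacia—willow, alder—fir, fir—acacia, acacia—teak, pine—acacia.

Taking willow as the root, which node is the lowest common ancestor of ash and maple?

Ancestors of ash (toward the root): ash, fir, acacia, willow.
Ancestors of maple: maple, fir, acacia, willow.
The deepest node appearing in both lists is fir.

fir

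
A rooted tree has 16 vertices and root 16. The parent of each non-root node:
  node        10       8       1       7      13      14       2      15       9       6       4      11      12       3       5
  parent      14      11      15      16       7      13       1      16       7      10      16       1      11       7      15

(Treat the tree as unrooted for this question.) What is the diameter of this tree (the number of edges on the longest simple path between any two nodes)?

9

Starting from 6, a farthest node is 8 at distance 9.
One longest path: 6 - 10 - 14 - 13 - 7 - 16 - 15 - 1 - 11 - 8.
So the diameter is 9.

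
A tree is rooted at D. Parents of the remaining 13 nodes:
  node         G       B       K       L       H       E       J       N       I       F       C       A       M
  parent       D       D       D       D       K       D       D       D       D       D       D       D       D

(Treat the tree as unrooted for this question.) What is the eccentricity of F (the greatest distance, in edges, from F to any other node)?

3

Distances from F peak at 3, attained at H.
F-D-K-H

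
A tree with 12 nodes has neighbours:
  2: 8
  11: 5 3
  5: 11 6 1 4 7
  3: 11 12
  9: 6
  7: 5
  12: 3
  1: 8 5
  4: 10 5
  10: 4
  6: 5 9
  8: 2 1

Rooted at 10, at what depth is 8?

Path from 10 to 8: 10 → 4 → 5 → 1 → 8, which has 4 edges.

4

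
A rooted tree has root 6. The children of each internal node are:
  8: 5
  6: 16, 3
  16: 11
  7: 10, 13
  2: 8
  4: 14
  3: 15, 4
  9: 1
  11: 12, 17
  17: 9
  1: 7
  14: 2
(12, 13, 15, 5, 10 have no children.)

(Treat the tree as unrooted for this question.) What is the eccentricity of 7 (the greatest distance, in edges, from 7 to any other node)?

A farthest node from 7 is 5.
The path 7-1-9-17-11-16-6-3-4-14-2-8-5 has 12 edges.

12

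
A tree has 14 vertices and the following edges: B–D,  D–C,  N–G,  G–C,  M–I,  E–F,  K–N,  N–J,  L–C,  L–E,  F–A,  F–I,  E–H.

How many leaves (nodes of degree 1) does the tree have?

The leaves are A, B, H, J, K, M.
That is 6 leaves.

6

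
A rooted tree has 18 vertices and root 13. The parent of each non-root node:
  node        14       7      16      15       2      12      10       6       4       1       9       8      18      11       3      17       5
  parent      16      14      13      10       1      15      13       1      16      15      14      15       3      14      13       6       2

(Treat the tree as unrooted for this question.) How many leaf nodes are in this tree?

9

Exactly 9 nodes have a single neighbour: 4, 5, 7, 8, 9, 11, 12, 17, 18.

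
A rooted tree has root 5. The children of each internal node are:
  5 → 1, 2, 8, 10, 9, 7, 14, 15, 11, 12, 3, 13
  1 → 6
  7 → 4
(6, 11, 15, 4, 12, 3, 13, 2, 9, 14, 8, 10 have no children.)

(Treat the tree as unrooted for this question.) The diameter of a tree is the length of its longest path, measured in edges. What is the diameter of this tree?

A longest path is 4-7-5-1-6, with 4 edges.

4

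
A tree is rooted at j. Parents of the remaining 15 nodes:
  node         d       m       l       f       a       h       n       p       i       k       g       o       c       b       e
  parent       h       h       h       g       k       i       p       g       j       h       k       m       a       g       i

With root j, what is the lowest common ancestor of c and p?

Ancestors of c (toward the root): c, a, k, h, i, j.
Ancestors of p: p, g, k, h, i, j.
The deepest node appearing in both lists is k.

k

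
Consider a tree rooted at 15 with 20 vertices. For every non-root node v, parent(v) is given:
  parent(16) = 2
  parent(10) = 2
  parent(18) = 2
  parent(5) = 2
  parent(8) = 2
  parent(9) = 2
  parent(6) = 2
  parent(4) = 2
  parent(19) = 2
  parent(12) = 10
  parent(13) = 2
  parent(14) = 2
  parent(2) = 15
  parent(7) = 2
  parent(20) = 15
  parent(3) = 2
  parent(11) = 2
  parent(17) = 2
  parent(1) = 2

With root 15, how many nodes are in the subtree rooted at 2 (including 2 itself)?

18

Descendants of 2 (including itself): 2, 4, 10, 11, 3, 1, 8, 7, 6, 13, 16, 9, 19, 5, 18, 17, 14, 12. That's 18.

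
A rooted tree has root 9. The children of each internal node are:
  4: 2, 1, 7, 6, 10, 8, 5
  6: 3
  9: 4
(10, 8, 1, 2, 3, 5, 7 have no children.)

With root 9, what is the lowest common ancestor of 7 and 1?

4

Ancestors of 7 (toward the root): 7, 4, 9.
Ancestors of 1: 1, 4, 9.
The deepest node appearing in both lists is 4.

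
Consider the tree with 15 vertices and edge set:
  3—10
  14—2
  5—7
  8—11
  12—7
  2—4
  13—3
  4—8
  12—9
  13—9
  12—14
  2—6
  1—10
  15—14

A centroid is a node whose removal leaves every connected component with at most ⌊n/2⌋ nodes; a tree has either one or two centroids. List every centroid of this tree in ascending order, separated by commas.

Delete 12: the remaining components have sizes 7, 5, 2. Max 7 ≤ 7, so 12 is a centroid.
No neighbour of 12 does as well, so 12 is the unique centroid.

12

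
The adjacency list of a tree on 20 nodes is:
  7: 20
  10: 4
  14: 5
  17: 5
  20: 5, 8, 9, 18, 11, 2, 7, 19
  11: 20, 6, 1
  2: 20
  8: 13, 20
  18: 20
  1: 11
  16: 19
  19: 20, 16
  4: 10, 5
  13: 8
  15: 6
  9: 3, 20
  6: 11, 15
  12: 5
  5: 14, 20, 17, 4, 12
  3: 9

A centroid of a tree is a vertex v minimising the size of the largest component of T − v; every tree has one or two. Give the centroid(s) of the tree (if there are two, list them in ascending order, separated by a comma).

Removing 20 splits the tree into components of sizes 6, 4, 2, 2, 2, 1, 1, 1; the largest is 6 ≤ ⌊20/2⌋ = 10.
Every other node leaves some component of size > 10, so the centroid is unique.

20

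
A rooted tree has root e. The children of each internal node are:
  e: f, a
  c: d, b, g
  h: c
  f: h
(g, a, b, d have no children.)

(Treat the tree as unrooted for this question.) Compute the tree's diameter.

5

Starting from a, a farthest node is g at distance 5.
One longest path: a – e – f – h – c – g.
So the diameter is 5.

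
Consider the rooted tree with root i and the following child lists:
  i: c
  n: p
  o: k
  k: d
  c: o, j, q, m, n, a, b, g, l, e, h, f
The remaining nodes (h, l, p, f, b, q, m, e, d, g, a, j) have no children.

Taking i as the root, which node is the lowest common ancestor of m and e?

Path m→root: m c i; path e→root: e c i.
First common node: c.

c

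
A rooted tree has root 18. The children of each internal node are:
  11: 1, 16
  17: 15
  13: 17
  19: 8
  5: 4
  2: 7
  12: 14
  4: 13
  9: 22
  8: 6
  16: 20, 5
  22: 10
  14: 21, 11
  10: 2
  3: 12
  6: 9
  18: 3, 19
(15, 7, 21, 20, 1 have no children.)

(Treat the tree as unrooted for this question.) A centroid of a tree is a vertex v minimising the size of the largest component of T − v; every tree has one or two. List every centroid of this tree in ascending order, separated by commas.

12, 14

Delete 14: the remaining components have sizes 11, 9, 1. Max 11 ≤ 11, so 14 is a centroid.
Its neighbour 12 also leaves a largest component of size 11, so both are centroids.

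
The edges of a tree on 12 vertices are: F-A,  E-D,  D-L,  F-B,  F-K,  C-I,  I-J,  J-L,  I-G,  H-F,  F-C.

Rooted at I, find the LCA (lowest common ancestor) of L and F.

L's ancestor chain is L, J, I and F's is F, C, I; they first meet at I.

I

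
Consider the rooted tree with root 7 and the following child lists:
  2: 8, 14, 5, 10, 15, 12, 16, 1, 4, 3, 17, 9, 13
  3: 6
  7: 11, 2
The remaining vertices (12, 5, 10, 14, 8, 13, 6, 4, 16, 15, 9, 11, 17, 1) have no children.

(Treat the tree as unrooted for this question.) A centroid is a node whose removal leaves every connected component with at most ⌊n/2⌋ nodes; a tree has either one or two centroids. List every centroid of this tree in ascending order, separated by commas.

Delete 2: the remaining components have sizes 2, 2, 1, 1, 1, 1, 1, 1, 1, 1, 1, 1, 1, 1. Max 2 ≤ 8, so 2 is a centroid.
Every other node leaves some component of size > 8, so the centroid is unique.

2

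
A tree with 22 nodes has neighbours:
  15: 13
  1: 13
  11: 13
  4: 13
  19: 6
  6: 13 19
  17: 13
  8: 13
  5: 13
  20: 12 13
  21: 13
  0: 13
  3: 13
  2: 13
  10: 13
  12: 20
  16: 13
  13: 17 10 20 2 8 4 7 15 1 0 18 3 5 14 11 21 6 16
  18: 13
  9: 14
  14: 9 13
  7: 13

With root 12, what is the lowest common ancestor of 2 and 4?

Path 2→root: 2 13 20 12; path 4→root: 4 13 20 12.
First common node: 13.

13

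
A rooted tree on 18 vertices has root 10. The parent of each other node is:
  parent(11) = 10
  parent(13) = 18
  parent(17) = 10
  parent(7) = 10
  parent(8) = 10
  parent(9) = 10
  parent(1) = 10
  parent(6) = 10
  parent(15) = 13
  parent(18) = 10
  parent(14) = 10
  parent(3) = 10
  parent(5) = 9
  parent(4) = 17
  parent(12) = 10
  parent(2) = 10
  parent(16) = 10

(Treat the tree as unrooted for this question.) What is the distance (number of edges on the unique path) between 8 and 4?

3

8–10–17–4: 3 edges.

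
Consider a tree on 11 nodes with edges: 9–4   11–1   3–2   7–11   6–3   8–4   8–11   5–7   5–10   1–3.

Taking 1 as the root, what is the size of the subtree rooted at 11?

11's subtree: {11, 8, 7, 4, 5, 9, 10}, size 7.

7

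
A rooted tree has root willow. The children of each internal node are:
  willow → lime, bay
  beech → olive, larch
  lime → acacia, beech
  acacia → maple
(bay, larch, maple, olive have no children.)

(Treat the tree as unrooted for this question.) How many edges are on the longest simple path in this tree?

BFS from larch reaches bay last, at distance 4; BFS from bay confirms no node is farther.
Path: larch-beech-lime-willow-bay.

4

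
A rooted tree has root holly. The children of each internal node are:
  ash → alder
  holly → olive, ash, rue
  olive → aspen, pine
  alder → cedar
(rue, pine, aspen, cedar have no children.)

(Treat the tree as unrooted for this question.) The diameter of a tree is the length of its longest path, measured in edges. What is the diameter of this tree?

BFS from aspen reaches cedar last, at distance 5; BFS from cedar confirms no node is farther.
Path: aspen – olive – holly – ash – alder – cedar.

5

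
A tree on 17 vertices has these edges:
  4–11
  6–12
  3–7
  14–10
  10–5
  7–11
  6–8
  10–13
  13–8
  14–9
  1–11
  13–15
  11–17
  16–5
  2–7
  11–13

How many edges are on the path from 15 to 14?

The path is 15 - 13 - 10 - 14, which has 3 edges.

3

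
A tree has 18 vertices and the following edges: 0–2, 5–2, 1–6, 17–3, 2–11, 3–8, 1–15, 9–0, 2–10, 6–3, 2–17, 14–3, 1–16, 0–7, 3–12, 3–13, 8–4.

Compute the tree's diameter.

7

BFS from 16 reaches 7 last, at distance 7; BFS from 7 confirms no node is farther.
Path: 16–1–6–3–17–2–0–7.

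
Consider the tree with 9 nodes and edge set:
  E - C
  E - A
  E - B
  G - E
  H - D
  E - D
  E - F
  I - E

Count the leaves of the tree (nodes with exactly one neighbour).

7

Degree-1 nodes: A, B, C, F, G, H, I — 7 of them.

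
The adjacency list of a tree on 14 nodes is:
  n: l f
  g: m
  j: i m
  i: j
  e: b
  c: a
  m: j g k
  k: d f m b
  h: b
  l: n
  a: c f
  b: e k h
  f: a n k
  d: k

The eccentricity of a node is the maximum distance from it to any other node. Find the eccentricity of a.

5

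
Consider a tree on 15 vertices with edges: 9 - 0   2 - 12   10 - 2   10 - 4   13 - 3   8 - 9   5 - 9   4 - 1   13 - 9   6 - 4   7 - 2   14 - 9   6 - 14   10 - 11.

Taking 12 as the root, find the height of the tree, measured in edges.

8

A deepest node is 3, reached by 12–2–10–4–6–14–9–13–3.
That path has 8 edges, so the height is 8.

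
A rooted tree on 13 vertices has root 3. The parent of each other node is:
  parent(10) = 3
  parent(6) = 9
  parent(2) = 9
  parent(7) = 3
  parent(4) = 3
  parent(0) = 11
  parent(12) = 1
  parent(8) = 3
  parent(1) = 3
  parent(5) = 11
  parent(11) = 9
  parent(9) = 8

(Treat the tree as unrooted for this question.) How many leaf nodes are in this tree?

Exactly 8 nodes have a single neighbour: 0, 2, 4, 5, 6, 7, 10, 12.

8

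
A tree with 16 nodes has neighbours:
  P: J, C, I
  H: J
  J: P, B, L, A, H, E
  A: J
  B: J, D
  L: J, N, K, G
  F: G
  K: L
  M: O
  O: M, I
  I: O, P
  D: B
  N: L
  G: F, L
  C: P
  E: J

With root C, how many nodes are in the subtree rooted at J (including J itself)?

J's subtree: {J, L, A, E, H, B, G, N, K, D, F}, size 11.

11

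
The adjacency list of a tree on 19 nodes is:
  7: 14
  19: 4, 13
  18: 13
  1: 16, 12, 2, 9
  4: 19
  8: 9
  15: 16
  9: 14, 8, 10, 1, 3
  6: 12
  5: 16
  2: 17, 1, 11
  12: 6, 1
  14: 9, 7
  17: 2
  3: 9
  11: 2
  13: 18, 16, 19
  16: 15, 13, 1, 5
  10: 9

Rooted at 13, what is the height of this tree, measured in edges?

A deepest node is 7, reached by 13–16–1–9–14–7.
That path has 5 edges, so the height is 5.

5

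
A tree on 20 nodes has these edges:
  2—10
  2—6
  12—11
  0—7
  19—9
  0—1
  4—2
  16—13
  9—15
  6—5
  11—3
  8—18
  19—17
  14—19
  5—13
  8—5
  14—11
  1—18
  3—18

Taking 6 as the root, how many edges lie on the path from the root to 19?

7

6–5–8–18–3–11–14–19 — 7 edges.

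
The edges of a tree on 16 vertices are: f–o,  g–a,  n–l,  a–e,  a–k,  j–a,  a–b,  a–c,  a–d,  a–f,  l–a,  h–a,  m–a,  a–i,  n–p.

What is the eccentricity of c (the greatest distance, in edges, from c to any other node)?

A farthest node from c is p.
The path c–a–l–n–p has 4 edges.

4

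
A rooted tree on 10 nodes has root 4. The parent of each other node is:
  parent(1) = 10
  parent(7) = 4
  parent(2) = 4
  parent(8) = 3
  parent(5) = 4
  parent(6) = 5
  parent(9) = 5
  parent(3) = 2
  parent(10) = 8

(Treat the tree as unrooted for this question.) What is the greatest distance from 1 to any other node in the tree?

7

The node farthest from 1 is 6 (9 also at distance 7), via 1 – 10 – 8 – 3 – 2 – 4 – 5 – 6 — 7 edges.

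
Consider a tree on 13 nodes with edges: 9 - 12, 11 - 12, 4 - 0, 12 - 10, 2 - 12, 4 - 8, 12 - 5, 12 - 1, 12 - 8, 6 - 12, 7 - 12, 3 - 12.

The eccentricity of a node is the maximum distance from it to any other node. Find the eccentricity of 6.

4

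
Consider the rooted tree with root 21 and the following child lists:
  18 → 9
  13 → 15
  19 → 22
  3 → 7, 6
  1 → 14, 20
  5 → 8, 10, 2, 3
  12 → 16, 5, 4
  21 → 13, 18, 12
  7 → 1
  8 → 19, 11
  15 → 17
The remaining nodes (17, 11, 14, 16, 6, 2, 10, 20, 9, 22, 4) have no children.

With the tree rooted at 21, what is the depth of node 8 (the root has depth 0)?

3

21 – 12 – 5 – 8 — 3 edges.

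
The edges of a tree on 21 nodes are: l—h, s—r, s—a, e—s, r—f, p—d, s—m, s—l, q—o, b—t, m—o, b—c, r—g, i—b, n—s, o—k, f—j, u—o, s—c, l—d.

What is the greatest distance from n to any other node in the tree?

Distances from n peak at 4, attained at j (q, i, k, t, p, u also at distance 4).
n–s–r–f–j

4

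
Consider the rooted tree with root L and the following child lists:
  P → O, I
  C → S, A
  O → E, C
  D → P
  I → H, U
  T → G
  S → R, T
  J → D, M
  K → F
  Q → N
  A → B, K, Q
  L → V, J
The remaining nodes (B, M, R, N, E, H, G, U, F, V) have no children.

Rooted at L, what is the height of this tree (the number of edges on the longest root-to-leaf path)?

N sits deepest: L–J–D–P–O–C–A–Q–N — 8 edges from the root.

8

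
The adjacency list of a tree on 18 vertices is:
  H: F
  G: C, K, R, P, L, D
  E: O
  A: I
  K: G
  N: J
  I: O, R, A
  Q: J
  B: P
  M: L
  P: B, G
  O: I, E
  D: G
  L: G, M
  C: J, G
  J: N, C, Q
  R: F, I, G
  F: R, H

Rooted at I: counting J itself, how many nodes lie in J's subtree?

Descendants of J (including itself): J, Q, N. That's 3.

3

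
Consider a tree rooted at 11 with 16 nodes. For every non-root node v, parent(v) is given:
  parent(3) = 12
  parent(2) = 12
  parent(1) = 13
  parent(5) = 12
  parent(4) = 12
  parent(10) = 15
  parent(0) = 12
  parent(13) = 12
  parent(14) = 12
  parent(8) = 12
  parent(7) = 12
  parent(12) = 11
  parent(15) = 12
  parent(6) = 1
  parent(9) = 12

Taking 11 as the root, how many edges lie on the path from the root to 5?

2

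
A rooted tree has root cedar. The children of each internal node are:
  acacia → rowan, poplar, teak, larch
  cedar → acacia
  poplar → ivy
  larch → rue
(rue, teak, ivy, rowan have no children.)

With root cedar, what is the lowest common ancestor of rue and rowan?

acacia

Path rue→root: rue larch acacia cedar; path rowan→root: rowan acacia cedar.
First common node: acacia.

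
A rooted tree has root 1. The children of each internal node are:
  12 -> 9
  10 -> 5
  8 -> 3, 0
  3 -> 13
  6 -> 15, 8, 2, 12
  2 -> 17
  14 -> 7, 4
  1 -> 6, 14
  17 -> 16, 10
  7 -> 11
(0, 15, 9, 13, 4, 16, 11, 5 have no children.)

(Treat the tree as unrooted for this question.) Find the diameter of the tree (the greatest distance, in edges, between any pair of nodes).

8

A longest path is 11 - 7 - 14 - 1 - 6 - 2 - 17 - 10 - 5, with 8 edges.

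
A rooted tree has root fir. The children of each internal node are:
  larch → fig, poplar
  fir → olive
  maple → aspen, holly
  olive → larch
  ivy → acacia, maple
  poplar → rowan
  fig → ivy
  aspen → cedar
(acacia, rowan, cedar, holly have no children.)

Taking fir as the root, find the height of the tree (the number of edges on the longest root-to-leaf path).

7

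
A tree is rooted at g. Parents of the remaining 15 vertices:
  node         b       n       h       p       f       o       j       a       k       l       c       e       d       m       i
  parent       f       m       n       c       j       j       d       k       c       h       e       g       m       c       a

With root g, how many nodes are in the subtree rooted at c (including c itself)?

14

The subtree rooted at c contains: c, m, k, p, d, n, a, j, h, i, o, f, l, b — 14 nodes.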